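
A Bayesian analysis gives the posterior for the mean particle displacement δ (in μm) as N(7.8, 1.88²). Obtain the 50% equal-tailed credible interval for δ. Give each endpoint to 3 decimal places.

The posterior is symmetric, so the 50% equal-tailed interval is δ = 7.8 ± z·1.88 with z = 0.674.
Half-width: 0.674 × 1.88 = 1.268.
7.8 − 1.268 = 6.532; 7.8 + 1.268 = 9.068.

[6.532, 9.068]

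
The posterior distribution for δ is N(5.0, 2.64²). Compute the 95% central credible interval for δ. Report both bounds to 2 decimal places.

The posterior is symmetric, so the 95% equal-tailed interval is δ = 5.0 ± z·2.64 with z = 1.960.
Half-width: 1.960 × 2.64 = 5.17.
5.0 − 5.17 = -0.17; 5.0 + 5.17 = 10.17.

[-0.17, 10.17]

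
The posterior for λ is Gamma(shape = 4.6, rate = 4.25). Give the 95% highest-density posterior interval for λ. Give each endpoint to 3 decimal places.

The posterior is unimodal and skewed, so the HPD interval has equal density at both endpoints and is the shortest 95% interval.
Solving f(0.236) = f(2.081) with F(2.081) − F(0.236) = 0.95 gives [0.236, 2.081].
For comparison, the equal-tailed interval is [0.330, 2.273]; the HPD is narrower and shifted toward the mode.

[0.236, 2.081]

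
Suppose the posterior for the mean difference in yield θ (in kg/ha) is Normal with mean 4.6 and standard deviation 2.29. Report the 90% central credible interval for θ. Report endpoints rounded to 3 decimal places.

The posterior is symmetric, so the 90% equal-tailed interval is θ = 4.6 ± z·2.29 with z = 1.645.
Half-width: 1.645 × 2.29 = 3.767.
4.6 − 3.767 = 0.833; 4.6 + 3.767 = 8.367.

[0.833, 8.367]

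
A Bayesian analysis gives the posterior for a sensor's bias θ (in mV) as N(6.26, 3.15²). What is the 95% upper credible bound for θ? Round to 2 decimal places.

11.44

Need U with P(θ ≤ U) = 0.95: U = 6.26 + z_{0.05}·3.15.
z = 1.645; U = 6.26 + 1.645 × 3.15 = 11.44.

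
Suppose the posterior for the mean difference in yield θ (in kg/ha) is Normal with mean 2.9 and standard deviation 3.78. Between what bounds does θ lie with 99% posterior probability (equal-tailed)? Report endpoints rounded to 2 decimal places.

The posterior is symmetric, so the 99% equal-tailed interval is θ = 2.9 ± z·3.78 with z = 2.576.
Half-width: 2.576 × 3.78 = 9.74.
2.9 − 9.74 = -6.84; 2.9 + 9.74 = 12.64.

[-6.84, 12.64]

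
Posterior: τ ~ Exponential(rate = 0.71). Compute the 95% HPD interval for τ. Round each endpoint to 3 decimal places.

The exponential density is strictly decreasing on [0, ∞), so the HPD interval is anchored at 0: [0, q] with P(τ ≤ q) = 0.95.
q = −ln(1 − 0.95) / 0.71 = 2.9957 / 0.71 = 4.219.

[0.000, 4.219]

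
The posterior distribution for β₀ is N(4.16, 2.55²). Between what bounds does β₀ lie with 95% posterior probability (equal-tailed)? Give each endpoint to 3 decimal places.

[-0.838, 9.158]

The posterior is symmetric, so the 95% equal-tailed interval is β₀ = 4.16 ± z·2.55 with z = 1.960.
Half-width: 1.960 × 2.55 = 4.998.
4.16 − 4.998 = -0.838; 4.16 + 4.998 = 9.158.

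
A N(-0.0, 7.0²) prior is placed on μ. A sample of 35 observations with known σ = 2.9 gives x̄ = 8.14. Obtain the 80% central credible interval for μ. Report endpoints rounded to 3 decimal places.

Posterior precision = 1/7.0² + 35/2.9² = 0.0204 + 4.1617 = 4.1821, so posterior SD = 0.4890.
Posterior mean = (-0.0/7.0² + 35·8.14/2.9²) / 4.1821 = 8.1003.
Interval: 8.1003 ± 1.282 × 0.4890 → [7.474, 8.727].

[7.474, 8.727]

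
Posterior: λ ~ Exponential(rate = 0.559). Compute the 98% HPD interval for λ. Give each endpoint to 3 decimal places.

[0.000, 6.998]

The exponential density is strictly decreasing on [0, ∞), so the HPD interval is anchored at 0: [0, q] with P(λ ≤ q) = 0.98.
q = −ln(1 − 0.98) / 0.559 = 3.9120 / 0.559 = 6.998.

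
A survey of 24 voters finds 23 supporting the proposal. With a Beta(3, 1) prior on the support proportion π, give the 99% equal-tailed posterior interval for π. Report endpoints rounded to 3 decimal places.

[0.755, 0.996]

Posterior: Beta(3+23, 1+1) = Beta(26, 2).
Equal-tailed 99% interval: the 0.005 and 0.995 quantiles of Beta(26, 2).
Posterior mean ≈ 0.929, SD ≈ 0.048; a Normal approximation gives roughly [0.805, 1.052].
Exact: F⁻¹(0.005) = 0.755; F⁻¹(0.995) = 0.996.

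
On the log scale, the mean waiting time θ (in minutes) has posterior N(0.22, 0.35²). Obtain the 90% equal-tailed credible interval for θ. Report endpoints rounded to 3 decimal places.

On the log scale the 90% interval is 0.22 ± 1.645 × 0.35 = [-0.3557, 0.7957].
Exponentiate: [e^-0.3557, e^0.7957] = [0.701, 2.216].

[0.701, 2.216]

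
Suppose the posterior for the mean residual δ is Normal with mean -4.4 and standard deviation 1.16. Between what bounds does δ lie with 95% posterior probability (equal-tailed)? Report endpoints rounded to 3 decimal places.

[-6.674, -2.126]

The posterior is symmetric, so the 95% equal-tailed interval is δ = -4.4 ± z·1.16 with z = 1.960.
Half-width: 1.960 × 1.16 = 2.274.
-4.4 − 2.274 = -6.674; -4.4 + 2.274 = -2.126.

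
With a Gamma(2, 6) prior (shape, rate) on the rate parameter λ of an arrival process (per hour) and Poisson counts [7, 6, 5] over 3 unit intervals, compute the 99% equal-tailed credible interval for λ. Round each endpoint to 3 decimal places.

[1.150, 3.709]

Posterior: Gamma(2+18, 6+3) = Gamma(20, 9) (shape, rate).
Equal-tailed 99% interval: Gamma(20, 9) quantiles at 0.005 and 0.995.
Posterior mean ≈ 2.222, SD ≈ 0.497; a Normal approximation gives roughly [0.942, 3.502].
Exact: lower = 1.150; upper = 3.709.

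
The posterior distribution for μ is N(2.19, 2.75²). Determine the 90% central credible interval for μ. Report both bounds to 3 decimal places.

The posterior is symmetric, so the 90% equal-tailed interval is μ = 2.19 ± z·2.75 with z = 1.645.
Half-width: 1.645 × 2.75 = 4.523.
2.19 − 4.523 = -2.333; 2.19 + 4.523 = 6.713.

[-2.333, 6.713]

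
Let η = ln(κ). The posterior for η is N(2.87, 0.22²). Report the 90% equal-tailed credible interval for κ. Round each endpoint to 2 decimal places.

On the log scale the 90% interval is 2.87 ± 1.645 × 0.22 = [2.5081, 3.2319].
Exponentiate: [e^2.5081, e^3.2319] = [12.28, 25.33].

[12.28, 25.33]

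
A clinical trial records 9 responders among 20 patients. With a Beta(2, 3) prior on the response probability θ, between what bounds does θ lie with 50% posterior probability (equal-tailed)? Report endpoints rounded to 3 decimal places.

[0.372, 0.506]

Posterior: Beta(2+9, 3+11) = Beta(11, 14).
Equal-tailed 50% interval: the 0.25 and 0.75 quantiles of Beta(11, 14).
Posterior mean ≈ 0.440, SD ≈ 0.097; a Normal approximation gives roughly [0.374, 0.506].
Exact: F⁻¹(0.25) = 0.372; F⁻¹(0.75) = 0.506.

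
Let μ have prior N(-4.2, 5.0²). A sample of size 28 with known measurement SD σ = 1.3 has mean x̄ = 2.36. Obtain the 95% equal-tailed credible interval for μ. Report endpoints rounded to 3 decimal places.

Posterior precision = 1/5.0² + 28/1.3² = 0.0400 + 16.5680 = 16.6080, so posterior SD = 0.2454.
Posterior mean = (-4.2/5.0² + 28·2.36/1.3²) / 16.6080 = 2.3442.
Interval: 2.3442 ± 1.960 × 0.2454 → [1.863, 2.825].

[1.863, 2.825]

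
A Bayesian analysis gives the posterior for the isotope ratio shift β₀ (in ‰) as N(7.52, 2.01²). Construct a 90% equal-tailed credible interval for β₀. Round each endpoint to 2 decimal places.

The posterior is symmetric, so the 90% equal-tailed interval is β₀ = 7.52 ± z·2.01 with z = 1.645.
Half-width: 1.645 × 2.01 = 3.31.
7.52 − 3.31 = 4.21; 7.52 + 3.31 = 10.83.

[4.21, 10.83]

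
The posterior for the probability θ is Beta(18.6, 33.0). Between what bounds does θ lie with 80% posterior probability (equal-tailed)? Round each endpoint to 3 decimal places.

Posterior: Beta(18.6, 33.0).
Equal-tailed 80% interval: the 0.1 and 0.9 quantiles of Beta(18.6, 33.0).
Posterior mean ≈ 0.360, SD ≈ 0.066; a Normal approximation gives roughly [0.276, 0.445].
Exact: F⁻¹(0.1) = 0.276; F⁻¹(0.9) = 0.447.

[0.276, 0.447]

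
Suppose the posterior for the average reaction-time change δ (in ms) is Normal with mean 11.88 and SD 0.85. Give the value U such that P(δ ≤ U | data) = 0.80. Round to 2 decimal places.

12.60

Need U with P(δ ≤ U) = 0.80: U = 11.88 + z_{0.2}·0.85.
z = 0.842; U = 11.88 + 0.842 × 0.85 = 12.60.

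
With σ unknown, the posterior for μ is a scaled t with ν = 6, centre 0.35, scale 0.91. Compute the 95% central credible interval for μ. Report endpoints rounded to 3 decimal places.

The t_6 distribution is symmetric; the 95% interval is 0.35 ± t·0.91 with t_{0.975,6} = 2.447.
Half-width: 2.447 × 0.91 = 2.227.
0.35 − 2.227 = -1.877; 0.35 + 2.227 = 2.577.

[-1.877, 2.577]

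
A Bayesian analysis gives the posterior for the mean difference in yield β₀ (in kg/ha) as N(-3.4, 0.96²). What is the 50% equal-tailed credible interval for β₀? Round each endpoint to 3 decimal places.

[-4.048, -2.752]

The posterior is symmetric, so the 50% equal-tailed interval is β₀ = -3.4 ± z·0.96 with z = 0.674.
Half-width: 0.674 × 0.96 = 0.648.
-3.4 − 0.648 = -4.048; -3.4 + 0.648 = -2.752.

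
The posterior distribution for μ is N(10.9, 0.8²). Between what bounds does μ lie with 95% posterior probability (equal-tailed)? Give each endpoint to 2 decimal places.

[9.33, 12.47]

The posterior is symmetric, so the 95% equal-tailed interval is μ = 10.9 ± z·0.8 with z = 1.960.
Half-width: 1.960 × 0.8 = 1.57.
10.9 − 1.57 = 9.33; 10.9 + 1.57 = 12.47.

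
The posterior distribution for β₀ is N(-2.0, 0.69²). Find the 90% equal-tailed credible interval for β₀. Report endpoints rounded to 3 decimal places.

The posterior is symmetric, so the 90% equal-tailed interval is β₀ = -2.0 ± z·0.69 with z = 1.645.
Half-width: 1.645 × 0.69 = 1.135.
-2.0 − 1.135 = -3.135; -2.0 + 1.135 = -0.865.

[-3.135, -0.865]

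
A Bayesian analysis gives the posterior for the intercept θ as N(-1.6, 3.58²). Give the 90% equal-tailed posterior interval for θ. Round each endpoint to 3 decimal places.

[-7.489, 4.289]

The posterior is symmetric, so the 90% equal-tailed interval is θ = -1.6 ± z·3.58 with z = 1.645.
Half-width: 1.645 × 3.58 = 5.889.
-1.6 − 5.889 = -7.489; -1.6 + 5.889 = 4.289.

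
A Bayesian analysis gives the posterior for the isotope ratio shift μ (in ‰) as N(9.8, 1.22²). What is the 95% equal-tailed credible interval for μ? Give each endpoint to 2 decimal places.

[7.41, 12.19]

The posterior is symmetric, so the 95% equal-tailed interval is μ = 9.8 ± z·1.22 with z = 1.960.
Half-width: 1.960 × 1.22 = 2.39.
9.8 − 2.39 = 7.41; 9.8 + 2.39 = 12.19.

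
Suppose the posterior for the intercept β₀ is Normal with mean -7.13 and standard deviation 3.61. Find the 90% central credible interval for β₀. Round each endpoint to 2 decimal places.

[-13.07, -1.19]

The posterior is symmetric, so the 90% equal-tailed interval is β₀ = -7.13 ± z·3.61 with z = 1.645.
Half-width: 1.645 × 3.61 = 5.94.
-7.13 − 5.94 = -13.07; -7.13 + 5.94 = -1.19.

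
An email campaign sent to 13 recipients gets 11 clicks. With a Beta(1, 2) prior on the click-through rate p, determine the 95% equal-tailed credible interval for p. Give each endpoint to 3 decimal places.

[0.519, 0.922]

Posterior: Beta(1+11, 2+2) = Beta(12, 4).
Equal-tailed 95% interval: the 0.025 and 0.975 quantiles of Beta(12, 4).
Posterior mean ≈ 0.750, SD ≈ 0.105; a Normal approximation gives roughly [0.544, 0.956].
Exact: F⁻¹(0.025) = 0.519; F⁻¹(0.975) = 0.922.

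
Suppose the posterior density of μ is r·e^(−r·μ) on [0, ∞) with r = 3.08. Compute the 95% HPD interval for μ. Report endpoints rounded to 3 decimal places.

The exponential density is strictly decreasing on [0, ∞), so the HPD interval is anchored at 0: [0, q] with P(μ ≤ q) = 0.95.
q = −ln(1 − 0.95) / 3.08 = 2.9957 / 3.08 = 0.973.

[0.000, 0.973]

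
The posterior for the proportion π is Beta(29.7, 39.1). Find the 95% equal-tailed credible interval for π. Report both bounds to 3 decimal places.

Posterior: Beta(29.7, 39.1).
Equal-tailed 95% interval: the 0.025 and 0.975 quantiles of Beta(29.7, 39.1).
Posterior mean ≈ 0.432, SD ≈ 0.059; a Normal approximation gives roughly [0.315, 0.548].
Exact: F⁻¹(0.025) = 0.318; F⁻¹(0.975) = 0.549.

[0.318, 0.549]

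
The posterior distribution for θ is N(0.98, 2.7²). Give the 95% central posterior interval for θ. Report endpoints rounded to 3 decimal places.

The posterior is symmetric, so the 95% equal-tailed interval is θ = 0.98 ± z·2.7 with z = 1.960.
Half-width: 1.960 × 2.7 = 5.292.
0.98 − 5.292 = -4.312; 0.98 + 5.292 = 6.272.

[-4.312, 6.272]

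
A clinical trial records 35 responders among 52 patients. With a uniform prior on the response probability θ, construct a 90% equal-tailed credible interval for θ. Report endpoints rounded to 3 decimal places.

Posterior: Beta(1+35, 1+17) = Beta(36, 18).
Equal-tailed 90% interval: the 0.05 and 0.95 quantiles of Beta(36, 18).
Posterior mean ≈ 0.667, SD ≈ 0.064; a Normal approximation gives roughly [0.562, 0.771].
Exact: F⁻¹(0.05) = 0.559; F⁻¹(0.95) = 0.768.

[0.559, 0.768]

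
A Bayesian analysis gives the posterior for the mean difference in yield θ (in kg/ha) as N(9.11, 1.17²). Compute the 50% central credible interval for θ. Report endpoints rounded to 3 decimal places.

The posterior is symmetric, so the 50% equal-tailed interval is θ = 9.11 ± z·1.17 with z = 0.674.
Half-width: 0.674 × 1.17 = 0.789.
9.11 − 0.789 = 8.321; 9.11 + 0.789 = 9.899.

[8.321, 9.899]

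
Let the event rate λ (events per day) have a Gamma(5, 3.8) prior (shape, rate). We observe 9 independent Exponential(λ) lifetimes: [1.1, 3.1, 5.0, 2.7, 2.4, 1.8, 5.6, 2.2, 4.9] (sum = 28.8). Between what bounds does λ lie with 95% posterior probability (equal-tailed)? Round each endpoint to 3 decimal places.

[0.235, 0.682]

Posterior: Gamma(5+9, 3.8+28.8) = Gamma(14, 32.6) (shape, rate).
Equal-tailed 95% interval: Gamma(14, 32.6) quantiles at 0.025 and 0.975.
Posterior mean ≈ 0.429, SD ≈ 0.115; a Normal approximation gives roughly [0.204, 0.654].
Exact: lower = 0.235; upper = 0.682.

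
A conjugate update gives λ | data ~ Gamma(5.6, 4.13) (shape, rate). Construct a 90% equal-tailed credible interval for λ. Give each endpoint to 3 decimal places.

Posterior: Gamma(shape 5.6, rate 4.13).
Equal-tailed 90% interval: Gamma(5.6, 4.13) quantiles at 0.05 and 0.95.
Posterior mean ≈ 1.356, SD ≈ 0.573; a Normal approximation gives roughly [0.413, 2.298].
Exact: lower = 0.569; upper = 2.415.

[0.569, 2.415]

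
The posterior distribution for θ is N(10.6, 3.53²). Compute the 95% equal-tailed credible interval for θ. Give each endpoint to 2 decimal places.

[3.68, 17.52]

The posterior is symmetric, so the 95% equal-tailed interval is θ = 10.6 ± z·3.53 with z = 1.960.
Half-width: 1.960 × 3.53 = 6.92.
10.6 − 6.92 = 3.68; 10.6 + 6.92 = 17.52.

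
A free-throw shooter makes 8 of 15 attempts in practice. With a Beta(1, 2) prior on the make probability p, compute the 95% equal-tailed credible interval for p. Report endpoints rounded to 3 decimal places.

[0.278, 0.722]

Posterior: Beta(1+8, 2+7) = Beta(9, 9).
Equal-tailed 95% interval: the 0.025 and 0.975 quantiles of Beta(9, 9).
Posterior mean ≈ 0.500, SD ≈ 0.115; a Normal approximation gives roughly [0.275, 0.725].
Exact: F⁻¹(0.025) = 0.278; F⁻¹(0.975) = 0.722.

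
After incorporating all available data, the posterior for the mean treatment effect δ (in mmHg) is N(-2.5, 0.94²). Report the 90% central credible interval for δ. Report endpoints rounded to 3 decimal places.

[-4.046, -0.954]

The posterior is symmetric, so the 90% equal-tailed interval is δ = -2.5 ± z·0.94 with z = 1.645.
Half-width: 1.645 × 0.94 = 1.546.
-2.5 − 1.546 = -4.046; -2.5 + 1.546 = -0.954.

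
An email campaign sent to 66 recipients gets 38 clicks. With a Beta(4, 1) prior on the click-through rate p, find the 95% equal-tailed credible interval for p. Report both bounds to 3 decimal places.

Posterior: Beta(4+38, 1+28) = Beta(42, 29).
Equal-tailed 95% interval: the 0.025 and 0.975 quantiles of Beta(42, 29).
Posterior mean ≈ 0.592, SD ≈ 0.058; a Normal approximation gives roughly [0.478, 0.705].
Exact: F⁻¹(0.025) = 0.476; F⁻¹(0.975) = 0.702.

[0.476, 0.702]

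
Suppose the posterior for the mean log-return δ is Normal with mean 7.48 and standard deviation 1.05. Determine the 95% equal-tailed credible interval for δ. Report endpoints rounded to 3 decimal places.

[5.422, 9.538]

The posterior is symmetric, so the 95% equal-tailed interval is δ = 7.48 ± z·1.05 with z = 1.960.
Half-width: 1.960 × 1.05 = 2.058.
7.48 − 2.058 = 5.422; 7.48 + 2.058 = 9.538.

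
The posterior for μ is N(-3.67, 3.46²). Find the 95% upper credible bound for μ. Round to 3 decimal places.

Need U with P(μ ≤ U) = 0.95: U = -3.67 + z_{0.05}·3.46.
z = 1.645; U = -3.67 + 1.645 × 3.46 = 2.021.

2.021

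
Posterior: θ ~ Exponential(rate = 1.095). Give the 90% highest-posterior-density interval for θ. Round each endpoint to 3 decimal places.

The exponential density is strictly decreasing on [0, ∞), so the HPD interval is anchored at 0: [0, q] with P(θ ≤ q) = 0.90.
q = −ln(1 − 0.90) / 1.095 = 2.3026 / 1.095 = 2.103.

[0.000, 2.103]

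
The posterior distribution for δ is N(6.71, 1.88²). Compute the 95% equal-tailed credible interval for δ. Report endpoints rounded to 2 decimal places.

[3.03, 10.39]

The posterior is symmetric, so the 95% equal-tailed interval is δ = 6.71 ± z·1.88 with z = 1.960.
Half-width: 1.960 × 1.88 = 3.68.
6.71 − 3.68 = 3.03; 6.71 + 3.68 = 10.39.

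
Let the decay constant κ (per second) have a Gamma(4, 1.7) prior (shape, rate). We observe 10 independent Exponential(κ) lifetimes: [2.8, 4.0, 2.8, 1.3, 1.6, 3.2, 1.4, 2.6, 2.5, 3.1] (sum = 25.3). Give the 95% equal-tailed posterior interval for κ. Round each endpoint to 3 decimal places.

Posterior: Gamma(4+10, 1.7+25.3) = Gamma(14, 27.0) (shape, rate).
Equal-tailed 95% interval: Gamma(14, 27.0) quantiles at 0.025 and 0.975.
Posterior mean ≈ 0.519, SD ≈ 0.139; a Normal approximation gives roughly [0.247, 0.790].
Exact: lower = 0.283; upper = 0.823.

[0.283, 0.823]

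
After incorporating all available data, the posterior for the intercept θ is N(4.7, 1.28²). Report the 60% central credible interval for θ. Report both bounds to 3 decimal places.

[3.623, 5.777]

The posterior is symmetric, so the 60% equal-tailed interval is θ = 4.7 ± z·1.28 with z = 0.842.
Half-width: 0.842 × 1.28 = 1.077.
4.7 − 1.077 = 3.623; 4.7 + 1.077 = 5.777.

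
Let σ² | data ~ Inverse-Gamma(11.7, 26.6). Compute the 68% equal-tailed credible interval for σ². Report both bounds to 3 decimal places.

[1.767, 3.188]

Inverse-Gamma(11.7, 26.6) quantiles: F⁻¹(0.16) and F⁻¹(0.84).
Equivalently, 1/σ² ~ Gamma(11.7, rate = 26.6); invert its 0.84 and 0.16 quantiles.
Posterior mean ≈ 2.486, SD ≈ 0.798; a Normal approximation gives roughly [1.692, 3.280].
Exact: lower = 1.767; upper = 3.188.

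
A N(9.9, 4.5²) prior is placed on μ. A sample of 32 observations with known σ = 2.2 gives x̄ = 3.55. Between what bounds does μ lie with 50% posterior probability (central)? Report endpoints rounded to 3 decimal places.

[3.336, 3.858]

Posterior precision = 1/4.5² + 32/2.2² = 0.0494 + 6.6116 = 6.6610, so posterior SD = 0.3875.
Posterior mean = (9.9/4.5² + 32·3.55/2.2²) / 6.6610 = 3.5971.
Interval: 3.5971 ± 0.674 × 0.3875 → [3.336, 3.858].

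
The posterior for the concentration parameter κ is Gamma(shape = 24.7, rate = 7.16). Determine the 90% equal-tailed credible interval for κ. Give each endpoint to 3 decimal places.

Posterior: Gamma(shape 24.7, rate 7.16).
Equal-tailed 90% interval: Gamma(24.7, 7.16) quantiles at 0.05 and 0.95.
Posterior mean ≈ 3.450, SD ≈ 0.694; a Normal approximation gives roughly [2.308, 4.591].
Exact: lower = 2.393; upper = 4.665.

[2.393, 4.665]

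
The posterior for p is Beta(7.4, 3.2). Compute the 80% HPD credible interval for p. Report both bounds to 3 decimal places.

The posterior is unimodal and skewed, so the HPD interval has equal density at both endpoints and is the shortest 80% interval.
Solving f(0.547) = f(0.890) with F(0.890) − F(0.547) = 0.80 gives [0.547, 0.890].
For comparison, the equal-tailed interval is [0.513, 0.865]; the HPD is narrower and shifted toward the mode.

[0.547, 0.890]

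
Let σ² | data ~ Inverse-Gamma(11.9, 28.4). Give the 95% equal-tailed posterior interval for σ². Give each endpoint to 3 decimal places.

Inverse-Gamma(11.9, 28.4) quantiles: F⁻¹(0.025) and F⁻¹(0.975).
Equivalently, 1/σ² ~ Gamma(11.9, rate = 28.4); invert its 0.975 and 0.025 quantiles.
Posterior mean ≈ 2.606, SD ≈ 0.828; a Normal approximation gives roughly [0.982, 4.229].
Exact: lower = 1.452; upper = 4.634.

[1.452, 4.634]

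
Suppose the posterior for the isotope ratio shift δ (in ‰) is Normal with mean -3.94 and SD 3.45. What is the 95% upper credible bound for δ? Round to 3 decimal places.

Need U with P(δ ≤ U) = 0.95: U = -3.94 + z_{0.05}·3.45.
z = 1.645; U = -3.94 + 1.645 × 3.45 = 1.735.

1.735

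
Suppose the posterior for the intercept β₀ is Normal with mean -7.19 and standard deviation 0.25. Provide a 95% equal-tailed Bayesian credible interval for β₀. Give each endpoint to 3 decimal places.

[-7.680, -6.700]

The posterior is symmetric, so the 95% equal-tailed interval is β₀ = -7.19 ± z·0.25 with z = 1.960.
Half-width: 1.960 × 0.25 = 0.490.
-7.19 − 0.490 = -7.680; -7.19 + 0.490 = -6.700.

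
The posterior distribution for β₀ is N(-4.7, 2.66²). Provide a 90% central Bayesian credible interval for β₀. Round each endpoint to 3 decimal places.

The posterior is symmetric, so the 90% equal-tailed interval is β₀ = -4.7 ± z·2.66 with z = 1.645.
Half-width: 1.645 × 2.66 = 4.375.
-4.7 − 4.375 = -9.075; -4.7 + 4.375 = -0.325.

[-9.075, -0.325]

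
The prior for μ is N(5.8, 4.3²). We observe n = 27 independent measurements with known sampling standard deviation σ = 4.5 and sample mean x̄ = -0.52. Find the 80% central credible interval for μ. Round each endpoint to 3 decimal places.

Posterior precision = 1/4.3² + 27/4.5² = 0.0541 + 1.3333 = 1.3874, so posterior SD = 0.8490.
Posterior mean = (5.8/4.3² + 27·-0.52/4.5²) / 1.3874 = -0.2736.
Interval: -0.2736 ± 1.282 × 0.8490 → [-1.362, 0.814].

[-1.362, 0.814]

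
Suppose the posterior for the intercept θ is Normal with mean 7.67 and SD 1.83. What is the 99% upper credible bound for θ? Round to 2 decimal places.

Need U with P(θ ≤ U) = 0.99: U = 7.67 + z_{0.01}·1.83.
z = 2.326; U = 7.67 + 2.326 × 1.83 = 11.93.

11.93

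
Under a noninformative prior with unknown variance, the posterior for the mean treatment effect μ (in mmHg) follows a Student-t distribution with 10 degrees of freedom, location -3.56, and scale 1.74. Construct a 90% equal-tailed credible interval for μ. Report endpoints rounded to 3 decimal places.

[-6.714, -0.406]

The t_10 distribution is symmetric; the 90% interval is -3.56 ± t·1.74 with t_{0.95,10} = 1.812.
Half-width: 1.812 × 1.74 = 3.154.
-3.56 − 3.154 = -6.714; -3.56 + 3.154 = -0.406.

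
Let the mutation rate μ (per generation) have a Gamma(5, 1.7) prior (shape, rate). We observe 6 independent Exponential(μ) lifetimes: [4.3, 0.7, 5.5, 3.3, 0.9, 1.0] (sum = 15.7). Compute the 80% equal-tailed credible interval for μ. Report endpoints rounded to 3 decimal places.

[0.403, 0.885]

Posterior: Gamma(5+6, 1.7+15.7) = Gamma(11, 17.4) (shape, rate).
Equal-tailed 80% interval: Gamma(11, 17.4) quantiles at 0.1 and 0.9.
Posterior mean ≈ 0.632, SD ≈ 0.191; a Normal approximation gives roughly [0.388, 0.876].
Exact: lower = 0.403; upper = 0.885.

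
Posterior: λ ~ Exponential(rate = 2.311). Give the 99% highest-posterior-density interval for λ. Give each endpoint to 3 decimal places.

[0.000, 1.993]

The exponential density is strictly decreasing on [0, ∞), so the HPD interval is anchored at 0: [0, q] with P(λ ≤ q) = 0.99.
q = −ln(1 − 0.99) / 2.311 = 4.6052 / 2.311 = 1.993.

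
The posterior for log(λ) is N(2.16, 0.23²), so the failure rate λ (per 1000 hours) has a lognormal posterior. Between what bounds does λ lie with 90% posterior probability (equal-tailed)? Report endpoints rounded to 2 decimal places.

On the log scale the 90% interval is 2.16 ± 1.645 × 0.23 = [1.7817, 2.5383].
Exponentiate: [e^1.7817, e^2.5383] = [5.94, 12.66].

[5.94, 12.66]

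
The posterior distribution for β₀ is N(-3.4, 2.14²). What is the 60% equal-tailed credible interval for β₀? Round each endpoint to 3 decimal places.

[-5.201, -1.599]

The posterior is symmetric, so the 60% equal-tailed interval is β₀ = -3.4 ± z·2.14 with z = 0.842.
Half-width: 0.842 × 2.14 = 1.801.
-3.4 − 1.801 = -5.201; -3.4 + 1.801 = -1.599.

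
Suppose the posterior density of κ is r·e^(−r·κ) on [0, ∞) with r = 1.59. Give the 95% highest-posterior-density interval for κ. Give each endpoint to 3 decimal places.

The exponential density is strictly decreasing on [0, ∞), so the HPD interval is anchored at 0: [0, q] with P(κ ≤ q) = 0.95.
q = −ln(1 − 0.95) / 1.59 = 2.9957 / 1.59 = 1.884.

[0.000, 1.884]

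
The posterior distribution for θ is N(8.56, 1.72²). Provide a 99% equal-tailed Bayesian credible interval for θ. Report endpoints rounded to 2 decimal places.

[4.13, 12.99]

The posterior is symmetric, so the 99% equal-tailed interval is θ = 8.56 ± z·1.72 with z = 2.576.
Half-width: 2.576 × 1.72 = 4.43.
8.56 − 4.43 = 4.13; 8.56 + 4.43 = 12.99.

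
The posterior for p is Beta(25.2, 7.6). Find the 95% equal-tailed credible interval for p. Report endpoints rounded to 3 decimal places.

[0.612, 0.894]

Posterior: Beta(25.2, 7.6).
Equal-tailed 95% interval: the 0.025 and 0.975 quantiles of Beta(25.2, 7.6).
Posterior mean ≈ 0.768, SD ≈ 0.073; a Normal approximation gives roughly [0.626, 0.911].
Exact: F⁻¹(0.025) = 0.612; F⁻¹(0.975) = 0.894.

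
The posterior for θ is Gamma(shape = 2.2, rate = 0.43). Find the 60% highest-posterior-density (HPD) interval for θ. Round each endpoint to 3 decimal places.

[1.079, 5.748]

The posterior is unimodal and skewed, so the HPD interval has equal density at both endpoints and is the shortest 60% interval.
Solving f(1.079) = f(5.748) with F(5.748) − F(1.079) = 0.60 gives [1.079, 5.748].
For comparison, the equal-tailed interval is [2.234, 7.574]; the HPD is narrower and shifted toward the mode.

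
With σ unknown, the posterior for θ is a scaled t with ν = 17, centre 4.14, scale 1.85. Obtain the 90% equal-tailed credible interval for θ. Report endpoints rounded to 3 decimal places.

[0.922, 7.358]

The t_17 distribution is symmetric; the 90% interval is 4.14 ± t·1.85 with t_{0.95,17} = 1.740.
Half-width: 1.740 × 1.85 = 3.218.
4.14 − 3.218 = 0.922; 4.14 + 3.218 = 7.358.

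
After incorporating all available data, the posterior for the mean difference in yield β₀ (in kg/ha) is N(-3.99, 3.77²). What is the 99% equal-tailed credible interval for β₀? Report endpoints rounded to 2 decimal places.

[-13.70, 5.72]

The posterior is symmetric, so the 99% equal-tailed interval is β₀ = -3.99 ± z·3.77 with z = 2.576.
Half-width: 2.576 × 3.77 = 9.71.
-3.99 − 9.71 = -13.70; -3.99 + 9.71 = 5.72.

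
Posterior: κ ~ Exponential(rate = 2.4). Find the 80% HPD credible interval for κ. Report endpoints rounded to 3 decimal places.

The exponential density is strictly decreasing on [0, ∞), so the HPD interval is anchored at 0: [0, q] with P(κ ≤ q) = 0.80.
q = −ln(1 − 0.80) / 2.4 = 1.6094 / 2.4 = 0.671.

[0.000, 0.671]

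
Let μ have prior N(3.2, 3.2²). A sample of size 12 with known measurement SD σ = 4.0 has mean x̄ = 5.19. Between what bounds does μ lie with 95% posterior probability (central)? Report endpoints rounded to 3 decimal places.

[2.832, 7.090]

Posterior precision = 1/3.2² + 12/4.0² = 0.0977 + 0.7500 = 0.8477, so posterior SD = 1.0862.
Posterior mean = (3.2/3.2² + 12·5.19/4.0²) / 0.8477 = 4.9607.
Interval: 4.9607 ± 1.960 × 1.0862 → [2.832, 7.090].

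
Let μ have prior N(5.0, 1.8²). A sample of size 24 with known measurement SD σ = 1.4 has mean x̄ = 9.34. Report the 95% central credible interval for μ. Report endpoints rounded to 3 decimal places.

Posterior precision = 1/1.8² + 24/1.4² = 0.3086 + 12.2449 = 12.5535, so posterior SD = 0.2822.
Posterior mean = (5.0/1.8² + 24·9.34/1.4²) / 12.5535 = 9.2333.
Interval: 9.2333 ± 1.960 × 0.2822 → [8.680, 9.786].

[8.680, 9.786]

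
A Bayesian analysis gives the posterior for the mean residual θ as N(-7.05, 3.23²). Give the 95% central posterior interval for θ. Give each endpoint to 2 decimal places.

The posterior is symmetric, so the 95% equal-tailed interval is θ = -7.05 ± z·3.23 with z = 1.960.
Half-width: 1.960 × 3.23 = 6.33.
-7.05 − 6.33 = -13.38; -7.05 + 6.33 = -0.72.

[-13.38, -0.72]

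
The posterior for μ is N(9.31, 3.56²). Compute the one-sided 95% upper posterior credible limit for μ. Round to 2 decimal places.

15.17

Need U with P(μ ≤ U) = 0.95: U = 9.31 + z_{0.05}·3.56.
z = 1.645; U = 9.31 + 1.645 × 3.56 = 15.17.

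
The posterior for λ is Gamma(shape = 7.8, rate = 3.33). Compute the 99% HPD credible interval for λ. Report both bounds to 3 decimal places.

The posterior is unimodal and skewed, so the HPD interval has equal density at both endpoints and is the shortest 99% interval.
Solving f(0.616) = f(4.813) with F(4.813) − F(0.616) = 0.99 gives [0.616, 4.813].
For comparison, the equal-tailed interval is [0.739, 5.057]; the HPD is narrower and shifted toward the mode.

[0.616, 4.813]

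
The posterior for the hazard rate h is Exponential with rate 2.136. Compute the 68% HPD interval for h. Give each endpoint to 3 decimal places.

The exponential density is strictly decreasing on [0, ∞), so the HPD interval is anchored at 0: [0, q] with P(h ≤ q) = 0.68.
q = −ln(1 − 0.68) / 2.136 = 1.1394 / 2.136 = 0.533.

[0.000, 0.533]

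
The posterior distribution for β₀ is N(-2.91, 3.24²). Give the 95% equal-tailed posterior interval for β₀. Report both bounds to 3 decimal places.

[-9.260, 3.440]

The posterior is symmetric, so the 95% equal-tailed interval is β₀ = -2.91 ± z·3.24 with z = 1.960.
Half-width: 1.960 × 3.24 = 6.350.
-2.91 − 6.350 = -9.260; -2.91 + 6.350 = 3.440.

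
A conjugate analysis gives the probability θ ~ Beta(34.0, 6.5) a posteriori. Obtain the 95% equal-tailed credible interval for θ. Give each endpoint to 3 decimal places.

[0.713, 0.934]

Posterior: Beta(34.0, 6.5).
Equal-tailed 95% interval: the 0.025 and 0.975 quantiles of Beta(34.0, 6.5).
Posterior mean ≈ 0.840, SD ≈ 0.057; a Normal approximation gives roughly [0.728, 0.951].
Exact: F⁻¹(0.025) = 0.713; F⁻¹(0.975) = 0.934.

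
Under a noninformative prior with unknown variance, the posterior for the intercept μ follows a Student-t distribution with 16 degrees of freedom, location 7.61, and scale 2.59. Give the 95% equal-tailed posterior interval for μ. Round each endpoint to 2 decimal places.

The t_16 distribution is symmetric; the 95% interval is 7.61 ± t·2.59 with t_{0.975,16} = 2.120.
Half-width: 2.120 × 2.59 = 5.49.
7.61 − 5.49 = 2.12; 7.61 + 5.49 = 13.10.

[2.12, 13.10]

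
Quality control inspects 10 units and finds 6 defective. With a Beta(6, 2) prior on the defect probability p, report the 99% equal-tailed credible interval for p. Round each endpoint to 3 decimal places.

Posterior: Beta(6+6, 2+4) = Beta(12, 6).
Equal-tailed 99% interval: the 0.005 and 0.995 quantiles of Beta(12, 6).
Posterior mean ≈ 0.667, SD ≈ 0.108; a Normal approximation gives roughly [0.388, 0.945].
Exact: F⁻¹(0.005) = 0.369; F⁻¹(0.995) = 0.899.

[0.369, 0.899]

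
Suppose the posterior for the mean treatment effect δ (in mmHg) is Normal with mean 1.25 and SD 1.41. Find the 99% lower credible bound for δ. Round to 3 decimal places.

-2.030

Need L with P(δ ≥ L) = 0.99: L = 1.25 − z_{0.01}·1.41.
z = 2.326; L = 1.25 − 2.326 × 1.41 = -2.030.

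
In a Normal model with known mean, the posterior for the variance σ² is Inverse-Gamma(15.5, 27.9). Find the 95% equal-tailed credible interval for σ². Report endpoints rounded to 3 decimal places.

[1.157, 3.182]

Inverse-Gamma(15.5, 27.9) quantiles: F⁻¹(0.025) and F⁻¹(0.975).
Equivalently, 1/σ² ~ Gamma(15.5, rate = 27.9); invert its 0.975 and 0.025 quantiles.
Posterior mean ≈ 1.924, SD ≈ 0.524; a Normal approximation gives roughly [0.898, 2.951].
Exact: lower = 1.157; upper = 3.182.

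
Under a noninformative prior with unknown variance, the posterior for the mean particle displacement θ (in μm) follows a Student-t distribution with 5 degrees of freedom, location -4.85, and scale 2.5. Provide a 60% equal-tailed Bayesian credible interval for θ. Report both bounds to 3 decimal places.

The t_5 distribution is symmetric; the 60% interval is -4.85 ± t·2.5 with t_{0.8,5} = 0.920.
Half-width: 0.920 × 2.5 = 2.299.
-4.85 − 2.299 = -7.149; -4.85 + 2.299 = -2.551.

[-7.149, -2.551]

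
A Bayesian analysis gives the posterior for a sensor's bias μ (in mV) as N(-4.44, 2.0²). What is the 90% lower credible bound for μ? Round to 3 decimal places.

Need L with P(μ ≥ L) = 0.90: L = -4.44 − z_{0.1}·2.0.
z = 1.282; L = -4.44 − 1.282 × 2.0 = -7.003.

-7.003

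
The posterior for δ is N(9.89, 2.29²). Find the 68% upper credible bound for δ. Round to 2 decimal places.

Need U with P(δ ≤ U) = 0.68: U = 9.89 + z_{0.32}·2.29.
z = 0.468; U = 9.89 + 0.468 × 2.29 = 10.96.

10.96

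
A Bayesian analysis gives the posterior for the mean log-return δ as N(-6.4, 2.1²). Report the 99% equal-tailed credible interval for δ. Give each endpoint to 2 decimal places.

[-11.81, -0.99]

The posterior is symmetric, so the 99% equal-tailed interval is δ = -6.4 ± z·2.1 with z = 2.576.
Half-width: 2.576 × 2.1 = 5.41.
-6.4 − 5.41 = -11.81; -6.4 + 5.41 = -0.99.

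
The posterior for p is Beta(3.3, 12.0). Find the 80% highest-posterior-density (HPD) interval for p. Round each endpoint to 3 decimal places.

The posterior is unimodal and skewed, so the HPD interval has equal density at both endpoints and is the shortest 80% interval.
Solving f(0.071) = f(0.323) with F(0.323) − F(0.071) = 0.80 gives [0.071, 0.323].
For comparison, the equal-tailed interval is [0.094, 0.355]; the HPD is narrower and shifted toward the mode.

[0.071, 0.323]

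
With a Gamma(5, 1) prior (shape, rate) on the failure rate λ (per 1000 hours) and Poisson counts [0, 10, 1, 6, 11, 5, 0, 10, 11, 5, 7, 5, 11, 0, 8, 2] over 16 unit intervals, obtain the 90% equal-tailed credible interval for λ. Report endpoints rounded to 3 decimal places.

Posterior: Gamma(5+92, 1+16) = Gamma(97, 17) (shape, rate).
Equal-tailed 90% interval: Gamma(97, 17) quantiles at 0.05 and 0.95.
Posterior mean ≈ 5.706, SD ≈ 0.579; a Normal approximation gives roughly [4.753, 6.659].
Exact: lower = 4.788; upper = 6.691.

[4.788, 6.691]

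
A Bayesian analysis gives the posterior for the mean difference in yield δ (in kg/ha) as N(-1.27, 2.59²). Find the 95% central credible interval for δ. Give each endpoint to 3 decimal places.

[-6.346, 3.806]

The posterior is symmetric, so the 95% equal-tailed interval is δ = -1.27 ± z·2.59 with z = 1.960.
Half-width: 1.960 × 2.59 = 5.076.
-1.27 − 5.076 = -6.346; -1.27 + 5.076 = 3.806.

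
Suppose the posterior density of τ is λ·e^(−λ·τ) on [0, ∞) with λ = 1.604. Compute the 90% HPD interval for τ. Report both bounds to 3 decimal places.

[0.000, 1.436]

The exponential density is strictly decreasing on [0, ∞), so the HPD interval is anchored at 0: [0, q] with P(τ ≤ q) = 0.90.
q = −ln(1 − 0.90) / 1.604 = 2.3026 / 1.604 = 1.436.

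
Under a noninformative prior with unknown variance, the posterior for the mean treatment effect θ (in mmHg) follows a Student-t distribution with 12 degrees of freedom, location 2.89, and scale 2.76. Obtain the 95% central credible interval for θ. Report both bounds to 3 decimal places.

[-3.124, 8.904]

The t_12 distribution is symmetric; the 95% interval is 2.89 ± t·2.76 with t_{0.975,12} = 2.179.
Half-width: 2.179 × 2.76 = 6.014.
2.89 − 6.014 = -3.124; 2.89 + 6.014 = 8.904.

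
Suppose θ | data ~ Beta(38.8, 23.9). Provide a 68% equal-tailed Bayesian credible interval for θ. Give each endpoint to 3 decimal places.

[0.558, 0.680]

Posterior: Beta(38.8, 23.9).
Equal-tailed 68% interval: the 0.16 and 0.84 quantiles of Beta(38.8, 23.9).
Posterior mean ≈ 0.619, SD ≈ 0.061; a Normal approximation gives roughly [0.558, 0.679].
Exact: F⁻¹(0.16) = 0.558; F⁻¹(0.84) = 0.680.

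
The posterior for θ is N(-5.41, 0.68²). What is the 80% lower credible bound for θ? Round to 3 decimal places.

Need L with P(θ ≥ L) = 0.80: L = -5.41 − z_{0.2}·0.68.
z = 0.842; L = -5.41 − 0.842 × 0.68 = -5.982.

-5.982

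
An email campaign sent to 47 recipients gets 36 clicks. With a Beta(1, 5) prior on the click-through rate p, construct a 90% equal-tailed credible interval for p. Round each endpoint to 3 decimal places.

[0.591, 0.797]

Posterior: Beta(1+36, 5+11) = Beta(37, 16).
Equal-tailed 90% interval: the 0.05 and 0.95 quantiles of Beta(37, 16).
Posterior mean ≈ 0.698, SD ≈ 0.062; a Normal approximation gives roughly [0.595, 0.801].
Exact: F⁻¹(0.05) = 0.591; F⁻¹(0.95) = 0.797.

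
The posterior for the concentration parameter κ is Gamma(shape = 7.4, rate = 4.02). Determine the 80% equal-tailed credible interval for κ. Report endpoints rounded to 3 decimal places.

Posterior: Gamma(shape 7.4, rate 4.02).
Equal-tailed 80% interval: Gamma(7.4, 4.02) quantiles at 0.1 and 0.9.
Posterior mean ≈ 1.841, SD ≈ 0.677; a Normal approximation gives roughly [0.974, 2.708].
Exact: lower = 1.044; upper = 2.744.

[1.044, 2.744]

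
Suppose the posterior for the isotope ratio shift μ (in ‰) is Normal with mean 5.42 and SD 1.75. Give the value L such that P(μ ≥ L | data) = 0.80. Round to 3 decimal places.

Need L with P(μ ≥ L) = 0.80: L = 5.42 − z_{0.2}·1.75.
z = 0.842; L = 5.42 − 0.842 × 1.75 = 3.947.

3.947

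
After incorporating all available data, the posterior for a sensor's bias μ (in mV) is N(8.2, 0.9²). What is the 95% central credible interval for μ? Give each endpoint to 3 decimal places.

[6.436, 9.964]

The posterior is symmetric, so the 95% equal-tailed interval is μ = 8.2 ± z·0.9 with z = 1.960.
Half-width: 1.960 × 0.9 = 1.764.
8.2 − 1.764 = 6.436; 8.2 + 1.764 = 9.964.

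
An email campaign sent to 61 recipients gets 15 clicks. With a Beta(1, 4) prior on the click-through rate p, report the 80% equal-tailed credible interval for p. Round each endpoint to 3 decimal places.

Posterior: Beta(1+15, 4+46) = Beta(16, 50).
Equal-tailed 80% interval: the 0.1 and 0.9 quantiles of Beta(16, 50).
Posterior mean ≈ 0.242, SD ≈ 0.052; a Normal approximation gives roughly [0.175, 0.310].
Exact: F⁻¹(0.1) = 0.177; F⁻¹(0.9) = 0.311.

[0.177, 0.311]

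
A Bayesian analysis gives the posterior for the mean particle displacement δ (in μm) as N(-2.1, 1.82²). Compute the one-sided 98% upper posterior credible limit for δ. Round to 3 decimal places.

Need U with P(δ ≤ U) = 0.98: U = -2.1 + z_{0.02}·1.82.
z = 2.054; U = -2.1 + 2.054 × 1.82 = 1.638.

1.638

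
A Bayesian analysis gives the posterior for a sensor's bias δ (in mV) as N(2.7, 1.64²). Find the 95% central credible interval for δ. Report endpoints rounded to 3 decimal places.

[-0.514, 5.914]

The posterior is symmetric, so the 95% equal-tailed interval is δ = 2.7 ± z·1.64 with z = 1.960.
Half-width: 1.960 × 1.64 = 3.214.
2.7 − 3.214 = -0.514; 2.7 + 3.214 = 5.914.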